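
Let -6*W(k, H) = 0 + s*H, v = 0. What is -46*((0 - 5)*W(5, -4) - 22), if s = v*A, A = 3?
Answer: 1012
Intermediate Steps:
s = 0 (s = 0*3 = 0)
W(k, H) = 0 (W(k, H) = -(0 + 0*H)/6 = -(0 + 0)/6 = -1/6*0 = 0)
-46*((0 - 5)*W(5, -4) - 22) = -46*((0 - 5)*0 - 22) = -46*(-5*0 - 22) = -46*(0 - 22) = -46*(-22) = 1012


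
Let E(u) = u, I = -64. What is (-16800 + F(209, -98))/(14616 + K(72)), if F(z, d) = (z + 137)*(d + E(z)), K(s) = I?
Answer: 10803/7276 ≈ 1.4847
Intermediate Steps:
K(s) = -64
F(z, d) = (137 + z)*(d + z) (F(z, d) = (z + 137)*(d + z) = (137 + z)*(d + z))
(-16800 + F(209, -98))/(14616 + K(72)) = (-16800 + (209² + 137*(-98) + 137*209 - 98*209))/(14616 - 64) = (-16800 + (43681 - 13426 + 28633 - 20482))/14552 = (-16800 + 38406)*(1/14552) = 21606*(1/14552) = 10803/7276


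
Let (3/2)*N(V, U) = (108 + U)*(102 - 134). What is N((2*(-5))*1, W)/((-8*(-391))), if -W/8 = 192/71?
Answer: -16352/27761 ≈ -0.58903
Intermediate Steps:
W = -1536/71 ≈ -21.634
N(V, U) = -2304 - 64*U/3 (N(V, U) = 2*((108 + U)*(102 - 134))/3 = 2*((108 + U)*(-32))/3 = 2*(-3456 - 32*U)/3 = -2304 - 64*U/3)
N((2*(-5))*1, W)/((-8*(-391))) = (-2304 - 64/3*(-1536/71))/((-8*(-391))) = (-2304 + 32768/71)/3128 = -130816/71*1/3128 = -16352/27761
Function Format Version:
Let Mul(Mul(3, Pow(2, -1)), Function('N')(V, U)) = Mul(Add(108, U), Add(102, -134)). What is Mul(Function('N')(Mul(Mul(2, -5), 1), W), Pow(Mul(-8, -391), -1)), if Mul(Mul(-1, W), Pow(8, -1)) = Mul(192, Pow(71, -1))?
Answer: Rational(-16352, 27761) ≈ -0.58903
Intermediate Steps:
W = Rational(-1536, 71) (W = Mul(-8, Mul(192, Pow(71, -1))) = Mul(-8, Mul(192, Rational(1, 71))) = Mul(-8, Rational(192, 71)) = Rational(-1536, 71) ≈ -21.634)
Function('N')(V, U) = Add(-2304, Mul(Rational(-64, 3), U)) (Function('N')(V, U) = Mul(Rational(2, 3), Mul(Add(108, U), Add(102, -134))) = Mul(Rational(2, 3), Mul(Add(108, U), -32)) = Mul(Rational(2, 3), Add(-3456, Mul(-32, U))) = Add(-2304, Mul(Rational(-64, 3), U)))
Mul(Function('N')(Mul(Mul(2, -5), 1), W), Pow(Mul(-8, -391), -1)) = Mul(Add(-2304, Mul(Rational(-64, 3), Rational(-1536, 71))), Pow(Mul(-8, -391), -1)) = Mul(Add(-2304, Rational(32768, 71)), Pow(3128, -1)) = Mul(Rational(-130816, 71), Rational(1, 3128)) = Rational(-16352, 27761)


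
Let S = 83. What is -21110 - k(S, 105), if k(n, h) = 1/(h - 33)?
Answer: -1519921/72 ≈ -21110.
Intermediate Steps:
k(n, h) = 1/(-33 + h)
-21110 - k(S, 105) = -21110 - 1/(-33 + 105) = -21110 - 1/72 = -1519921/72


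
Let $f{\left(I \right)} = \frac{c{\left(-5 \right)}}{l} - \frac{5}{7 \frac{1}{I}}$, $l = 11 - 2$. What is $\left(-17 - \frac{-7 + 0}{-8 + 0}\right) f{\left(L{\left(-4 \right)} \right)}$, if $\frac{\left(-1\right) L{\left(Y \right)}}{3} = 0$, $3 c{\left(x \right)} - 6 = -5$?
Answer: $- \frac{143}{216} \approx -0.66204$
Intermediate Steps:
$l = 9$
$c{\left(x \right)} = \frac{1}{3}$ ($c{\left(x \right)} = 2 + \frac{1}{3} \left(-5\right) = 2 - \frac{5}{3} = \frac{1}{3}$)
$L{\left(Y \right)} = 0$ ($L{\left(Y \right)} = \left(-3\right) 0 = 0$)
$f{\left(I \right)} = \frac{1}{27} - \frac{5 I}{7}$ ($f{\left(I \right)} = \frac{1}{3 \cdot 9} - \frac{5}{7 \frac{1}{I}} = \frac{1}{3} \cdot \frac{1}{9} - 5 \frac{I}{7} = \frac{1}{27} - \frac{5 I}{7}$)
$\left(-17 - \frac{-7 + 0}{-8 + 0}\right) f{\left(L{\left(-4 \right)} \right)} = \left(-17 - \frac{-7 + 0}{-8 + 0}\right) \left(\frac{1}{27} - 0\right) = \left(-17 - - \frac{7}{-8}\right) \left(\frac{1}{27} + 0\right) = \left(-17 - \left(-7\right) \left(- \frac{1}{8}\right)\right) \frac{1}{27} = \left(-17 - \frac{7}{8}\right) \frac{1}{27} = \left(- \frac{143}{8}\right) \frac{1}{27} = - \frac{143}{216}$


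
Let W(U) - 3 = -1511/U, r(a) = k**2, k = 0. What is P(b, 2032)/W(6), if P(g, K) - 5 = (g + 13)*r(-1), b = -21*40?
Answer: -30/1493 ≈ -0.020094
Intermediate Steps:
b = -840
r(a) = 0 (r(a) = 0**2 = 0)
W(U) = 3 - 1511/U
P(g, K) = 5 (P(g, K) = 5 + (g + 13)*0 = 5 + (13 + g)*0 = 5 + 0 = 5)
P(b, 2032)/W(6) = 5/(3 - 1511/6) = 5/(-1493/6) = 5*(-6/1493) = -30/1493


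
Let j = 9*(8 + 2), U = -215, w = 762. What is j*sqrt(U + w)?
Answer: 90*sqrt(547) ≈ 2104.9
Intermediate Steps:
j = 90 (j = 9*10 = 90)
j*sqrt(U + w) = 90*sqrt(-215 + 762) = 90*sqrt(547)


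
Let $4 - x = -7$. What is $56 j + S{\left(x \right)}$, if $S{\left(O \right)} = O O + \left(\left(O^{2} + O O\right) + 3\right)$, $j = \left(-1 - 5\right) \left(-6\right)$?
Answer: $2382$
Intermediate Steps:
$x = 11$ ($x = 4 - -7 = 4 + 7 = 11$)
$j = 36$ ($j = \left(-6\right) \left(-6\right) = 36$)
$S{\left(O \right)} = 3 + 3 O^{2}$ ($S{\left(O \right)} = O^{2} + \left(\left(O^{2} + O^{2}\right) + 3\right) = O^{2} + \left(2 O^{2} + 3\right) = O^{2} + \left(3 + 2 O^{2}\right) = 3 + 3 O^{2}$)
$56 j + S{\left(x \right)} = 56 \cdot 36 + \left(3 + 3 \cdot 11^{2}\right) = 2016 + \left(3 + 3 \cdot 121\right) = 2016 + \left(3 + 363\right) = 2016 + 366 = 2382$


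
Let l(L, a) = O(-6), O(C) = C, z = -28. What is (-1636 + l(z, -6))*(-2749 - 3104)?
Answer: 9610626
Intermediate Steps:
l(L, a) = -6
(-1636 + l(z, -6))*(-2749 - 3104) = (-1636 - 6)*(-2749 - 3104) = -1642*(-5853) = 9610626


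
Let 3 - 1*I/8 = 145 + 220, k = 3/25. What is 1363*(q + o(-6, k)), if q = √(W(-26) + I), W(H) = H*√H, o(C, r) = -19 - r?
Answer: -651514/25 + 1363*√(-2896 - 26*I*√26) ≈ -24382.0 - 73368.0*I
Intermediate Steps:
k = 3/25 (k = 3*(1/25) = 3/25 ≈ 0.12000)
I = -2896 (I = 24 - 8*(145 + 220) = 24 - 8*365 = 24 - 2920 = -2896)
W(H) = H^(3/2)
q = √(-2896 - 26*I*√26) (q = √((-26)^(3/2) - 2896) = √(-26*I*√26 - 2896) = √(-2896 - 26*I*√26) ≈ 1.2314 - 53.829*I)
1363*(q + o(-6, k)) = 1363*(√(-2896 - 26*I*√26) + (-19 - 1*3/25)) = 1363*(√(-2896 - 26*I*√26) + (-19 - 3/25)) = 1363*(√(-2896 - 26*I*√26) - 478/25) = 1363*(-478/25 + √(-2896 - 26*I*√26)) = -651514/25 + 1363*√(-2896 - 26*I*√26)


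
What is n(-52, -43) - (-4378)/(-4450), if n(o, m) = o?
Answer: -117889/2225 ≈ -52.984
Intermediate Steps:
n(-52, -43) - (-4378)/(-4450) = -52 - (-4378)/(-4450) = -52 - (-4378)*(-1)/4450 = -52 - 1*2189/2225 = -52 - 2189/2225 = -117889/2225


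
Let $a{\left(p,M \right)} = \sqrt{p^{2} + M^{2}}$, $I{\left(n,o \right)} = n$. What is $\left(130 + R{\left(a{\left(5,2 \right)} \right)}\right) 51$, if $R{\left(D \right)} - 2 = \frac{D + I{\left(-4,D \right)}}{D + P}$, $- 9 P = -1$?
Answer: $\frac{15928371}{2348} - \frac{16983 \sqrt{29}}{2348} \approx 6744.9$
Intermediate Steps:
$a{\left(p,M \right)} = \sqrt{M^{2} + p^{2}}$
$P = \frac{1}{9}$ ($P = \left(- \frac{1}{9}\right) \left(-1\right) = \frac{1}{9} \approx 0.11111$)
$R{\left(D \right)} = 2 + \frac{-4 + D}{\frac{1}{9} + D}$ ($R{\left(D \right)} = 2 + \frac{D - 4}{D + \frac{1}{9}} = 2 + \frac{-4 + D}{\frac{1}{9} + D}$)
$\left(130 + R{\left(a{\left(5,2 \right)} \right)}\right) 51 = \left(130 + \frac{-34 + 27 \sqrt{2^{2} + 5^{2}}}{1 + 9 \sqrt{2^{2} + 5^{2}}}\right) 51 = \left(130 + \frac{-34 + 27 \sqrt{4 + 25}}{1 + 9 \sqrt{4 + 25}}\right) 51 = \left(130 + \frac{-34 + 27 \sqrt{29}}{1 + 9 \sqrt{29}}\right) 51 = 6630 + \frac{51 \left(-34 + 27 \sqrt{29}\right)}{1 + 9 \sqrt{29}}$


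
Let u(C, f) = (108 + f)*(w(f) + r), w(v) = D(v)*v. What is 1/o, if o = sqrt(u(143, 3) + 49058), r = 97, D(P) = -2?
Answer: sqrt(59159)/59159 ≈ 0.0041114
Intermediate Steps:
w(v) = -2*v
u(C, f) = (97 - 2*f)*(108 + f) (u(C, f) = (108 + f)*(-2*f + 97) = (108 + f)*(97 - 2*f) = (97 - 2*f)*(108 + f))
o = sqrt(59159) (o = sqrt((10476 - 119*3 - 2*3**2) + 49058) = sqrt((10476 - 357 - 2*9) + 49058) = sqrt((10476 - 357 - 18) + 49058) = sqrt(10101 + 49058) = sqrt(59159) ≈ 243.23)
1/o = 1/(sqrt(59159)) = sqrt(59159)/59159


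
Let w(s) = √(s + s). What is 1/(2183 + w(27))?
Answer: 2183/4765435 - 3*√6/4765435 ≈ 0.00045655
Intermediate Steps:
w(s) = √2*√s (w(s) = √(2*s) = √2*√s)
1/(2183 + w(27)) = 1/(2183 + √2*√27) = 1/(2183 + √2*(3*√3)) = 1/(2183 + 3*√6)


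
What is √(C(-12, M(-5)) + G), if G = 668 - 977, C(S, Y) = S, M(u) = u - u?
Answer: I*√321 ≈ 17.916*I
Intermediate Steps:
M(u) = 0
G = -309
√(C(-12, M(-5)) + G) = √(-12 - 309) = √(-321) = I*√321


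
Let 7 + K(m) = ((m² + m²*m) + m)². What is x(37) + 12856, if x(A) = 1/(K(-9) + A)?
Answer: 5549665225/431679 ≈ 12856.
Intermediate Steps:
K(m) = -7 + (m + m² + m³)² (K(m) = -7 + ((m² + m²*m) + m)² = -7 + ((m² + m³) + m)² = -7 + (m + m² + m³)²)
x(A) = 1/(431642 + A) (x(A) = 1/((-7 + (-9)²*(1 - 9 + (-9)²)²) + A) = 1/((-7 + 81*(1 - 9 + 81)²) + A) = 1/((-7 + 81*73²) + A) = 1/((-7 + 81*5329) + A) = 1/((-7 + 431649) + A) = 1/(431642 + A))
x(37) + 12856 = 1/(431642 + 37) + 12856 = 1/431679 + 12856 = 5549665225/431679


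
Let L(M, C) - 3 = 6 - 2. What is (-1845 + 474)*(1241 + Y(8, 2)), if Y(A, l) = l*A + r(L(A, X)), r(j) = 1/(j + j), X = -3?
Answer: -24128229/14 ≈ -1.7234e+6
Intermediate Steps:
L(M, C) = 7 (L(M, C) = 3 + (6 - 2) = 3 + 4 = 7)
r(j) = 1/(2*j)
Y(A, l) = 1/14 + A*l (Y(A, l) = l*A + (1/2)/7 = A*l + (1/2)*(1/7) = A*l + 1/14 = 1/14 + A*l)
(-1845 + 474)*(1241 + Y(8, 2)) = (-1845 + 474)*(1241 + (1/14 + 8*2)) = -1371*(1241 + (1/14 + 16)) = -1371*(1241 + 225/14) = -1371*17599/14 = -24128229/14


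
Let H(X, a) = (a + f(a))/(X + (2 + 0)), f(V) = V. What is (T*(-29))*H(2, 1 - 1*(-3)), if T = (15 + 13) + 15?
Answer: -2494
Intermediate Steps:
H(X, a) = 2*a/(2 + X) (H(X, a) = (a + a)/(X + (2 + 0)) = (2*a)/(X + 2) = (2*a)/(2 + X) = 2*a/(2 + X))
T = 43 (T = 28 + 15 = 43)
(T*(-29))*H(2, 1 - 1*(-3)) = (43*(-29))*(2*(1 - 1*(-3))/(2 + 2)) = -2494*(1 + 3)/4 = -2494*4/4 = -1247*2 = -2494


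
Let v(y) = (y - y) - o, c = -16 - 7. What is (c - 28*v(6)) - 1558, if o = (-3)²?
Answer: -1329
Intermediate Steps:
c = -23
o = 9
v(y) = -9 (v(y) = (y - y) - 1*9 = 0 - 9 = -9)
(c - 28*v(6)) - 1558 = (-23 - 28*(-9)) - 1558 = (-23 + 252) - 1558 = 229 - 1558 = -1329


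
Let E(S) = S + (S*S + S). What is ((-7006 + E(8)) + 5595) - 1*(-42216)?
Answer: 40885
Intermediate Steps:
E(S) = S**2 + 2*S (E(S) = S + (S**2 + S) = S + (S + S**2) = S**2 + 2*S)
((-7006 + E(8)) + 5595) - 1*(-42216) = ((-7006 + 8*(2 + 8)) + 5595) - 1*(-42216) = ((-7006 + 8*10) + 5595) + 42216 = ((-7006 + 80) + 5595) + 42216 = (-6926 + 5595) + 42216 = -1331 + 42216 = 40885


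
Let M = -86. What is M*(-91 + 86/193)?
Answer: 1503022/193 ≈ 7787.7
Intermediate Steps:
M*(-91 + 86/193) = -86*(-91 + 86/193) = -86*(-17477/193) = 1503022/193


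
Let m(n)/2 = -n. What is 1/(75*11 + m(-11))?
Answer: 1/847 ≈ 0.0011806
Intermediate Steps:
m(n) = -2*n (m(n) = 2*(-n) = -2*n)
1/(75*11 + m(-11)) = 1/(75*11 - 2*(-11)) = 1/(825 + 22) = 1/847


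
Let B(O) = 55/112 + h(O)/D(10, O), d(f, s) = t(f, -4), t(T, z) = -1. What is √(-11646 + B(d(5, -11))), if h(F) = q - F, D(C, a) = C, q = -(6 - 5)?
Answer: I*√9130079/28 ≈ 107.91*I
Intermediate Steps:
q = -1 (q = -1*1 = -1)
d(f, s) = -1
h(F) = -1 - F
B(O) = 219/560 - O/10 (B(O) = 55/112 + (-1 - O)/10 = 55*(1/112) + (-1 - O)*(⅒) = 55/112 + (-⅒ - O/10) = 219/560 - O/10)
√(-11646 + B(d(5, -11))) = √(-11646 + (219/560 - ⅒*(-1))) = √(-11646 + (219/560 + ⅒)) = √(-11646 + 55/112) = √(-1304297/112) = I*√9130079/28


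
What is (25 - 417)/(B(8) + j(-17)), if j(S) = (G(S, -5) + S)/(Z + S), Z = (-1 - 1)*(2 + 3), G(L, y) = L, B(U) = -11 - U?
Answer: 10584/479 ≈ 22.096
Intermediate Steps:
Z = -10 (Z = -2*5 = -10)
j(S) = 2*S/(-10 + S) (j(S) = (S + S)/(-10 + S) = (2*S)/(-10 + S) = 2*S/(-10 + S))
(25 - 417)/(B(8) + j(-17)) = (25 - 417)/((-11 - 1*8) + 2*(-17)/(-10 - 17)) = -392/((-11 - 8) + 2*(-17)/(-27)) = -392/(-19 + 2*(-17)*(-1/27)) = -392/(-19 + 34/27) = -392/(-479/27) = -392*(-27/479) = 10584/479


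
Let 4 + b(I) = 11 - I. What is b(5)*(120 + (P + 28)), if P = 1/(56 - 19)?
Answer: 10954/37 ≈ 296.05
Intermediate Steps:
P = 1/37 ≈ 0.027027
b(I) = 7 - I (b(I) = -4 + (11 - I) = 7 - I)
b(5)*(120 + (P + 28)) = (7 - 1*5)*(120 + (1/37 + 28)) = (7 - 5)*(120 + 1037/37) = 2*(5477/37) = 10954/37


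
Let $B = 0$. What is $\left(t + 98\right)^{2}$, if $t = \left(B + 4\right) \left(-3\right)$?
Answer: $7396$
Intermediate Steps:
$t = -12$ ($t = \left(0 + 4\right) \left(-3\right) = 4 \left(-3\right) = -12$)
$\left(t + 98\right)^{2} = \left(-12 + 98\right)^{2} = 86^{2} = 7396$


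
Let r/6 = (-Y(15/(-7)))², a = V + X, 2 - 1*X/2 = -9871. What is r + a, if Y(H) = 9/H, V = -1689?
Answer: 454071/25 ≈ 18163.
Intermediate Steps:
X = 19746 (X = 4 - 2*(-9871) = 4 + 19742 = 19746)
a = 18057 (a = -1689 + 19746 = 18057)
r = 2646/25 (r = 6*(-9/(15/(-7)))² = 6*(-9/(15*(-⅐)))² = 6*(-9/(-15/7))² = 6*(-9*(-7)/15)² = 6*(-1*(-21/5))² = 6*(21/5)² = 6*(441/25) = 2646/25 ≈ 105.84)
r + a = 2646/25 + 18057 = 454071/25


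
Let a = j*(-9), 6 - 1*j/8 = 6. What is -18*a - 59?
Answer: -59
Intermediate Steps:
j = 0 (j = 48 - 8*6 = 48 - 48 = 0)
a = 0 (a = 0*(-9) = 0)
-18*a - 59 = -18*0 - 59 = 0 - 59 = -59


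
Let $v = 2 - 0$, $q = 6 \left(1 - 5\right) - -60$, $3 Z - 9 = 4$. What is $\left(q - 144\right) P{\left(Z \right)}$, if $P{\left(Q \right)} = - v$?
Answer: $216$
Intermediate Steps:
$Z = \frac{13}{3}$ ($Z = 3 + \frac{1}{3} \cdot 4 = 3 + \frac{4}{3} = \frac{13}{3} \approx 4.3333$)
$q = 36$ ($q = 6 \left(-4\right) + 60 = -24 + 60 = 36$)
$v = 2$ ($v = 2 + 0 = 2$)
$P{\left(Q \right)} = -2$ ($P{\left(Q \right)} = \left(-1\right) 2 = -2$)
$\left(q - 144\right) P{\left(Z \right)} = \left(36 - 144\right) \left(-2\right) = \left(-108\right) \left(-2\right) = 216$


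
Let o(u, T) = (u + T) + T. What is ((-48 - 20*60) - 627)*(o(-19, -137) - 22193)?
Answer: 42161250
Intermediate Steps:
o(u, T) = u + 2*T (o(u, T) = (T + u) + T = u + 2*T)
((-48 - 20*60) - 627)*(o(-19, -137) - 22193) = ((-48 - 20*60) - 627)*((-19 + 2*(-137)) - 22193) = ((-48 - 1200) - 627)*((-19 - 274) - 22193) = (-1248 - 627)*(-293 - 22193) = -1875*(-22486) = 42161250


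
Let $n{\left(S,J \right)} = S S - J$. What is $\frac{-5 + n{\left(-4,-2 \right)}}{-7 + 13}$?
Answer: $\frac{13}{6} \approx 2.1667$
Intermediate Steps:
$n{\left(S,J \right)} = S^{2} - J$
$\frac{-5 + n{\left(-4,-2 \right)}}{-7 + 13} = \frac{-5 - \left(-2 - \left(-4\right)^{2}\right)}{-7 + 13} = \frac{-5 + \left(16 + 2\right)}{6} = \left(-5 + 18\right) \frac{1}{6} = 13 \cdot \frac{1}{6} = \frac{13}{6}$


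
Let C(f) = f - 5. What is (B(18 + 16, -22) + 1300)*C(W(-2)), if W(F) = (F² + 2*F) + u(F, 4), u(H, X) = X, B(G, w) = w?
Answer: -1278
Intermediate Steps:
W(F) = 4 + F² + 2*F (W(F) = (F² + 2*F) + 4 = 4 + F² + 2*F)
C(f) = -5 + f
(B(18 + 16, -22) + 1300)*C(W(-2)) = (-22 + 1300)*(-5 + (4 + (-2)² + 2*(-2))) = 1278*(-5 + (4 + 4 - 4)) = 1278*(-5 + 4) = 1278*(-1) = -1278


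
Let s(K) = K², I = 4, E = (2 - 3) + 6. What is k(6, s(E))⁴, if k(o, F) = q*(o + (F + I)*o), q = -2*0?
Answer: 0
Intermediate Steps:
E = 5 (E = -1 + 6 = 5)
q = 0
k(o, F) = 0 (k(o, F) = 0*(o + (F + 4)*o) = 0*(o + (4 + F)*o) = 0*(o + o*(4 + F)) = 0)
k(6, s(E))⁴ = 0⁴ = 0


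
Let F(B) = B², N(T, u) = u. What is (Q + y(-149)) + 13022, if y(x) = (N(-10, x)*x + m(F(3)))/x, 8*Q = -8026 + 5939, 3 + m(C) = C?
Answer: 15033605/1192 ≈ 12612.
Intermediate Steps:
m(C) = -3 + C
Q = -2087/8 (Q = (-8026 + 5939)/8 = (⅛)*(-2087) = -2087/8 ≈ -260.88)
y(x) = (6 + x²)/x (y(x) = (x*x + (-3 + 3²))/x = (x² + (-3 + 9))/x = (x² + 6)/x = (6 + x²)/x)
(Q + y(-149)) + 13022 = (-2087/8 + (-149 + 6/(-149))) + 13022 = (-2087/8 + (-149 + 6*(-1/149))) + 13022 = (-2087/8 + (-149 - 6/149)) + 13022 = (-2087/8 - 22207/149) + 13022 = -488619/1192 + 13022 = 15033605/1192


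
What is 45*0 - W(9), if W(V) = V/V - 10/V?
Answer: ⅑ ≈ 0.11111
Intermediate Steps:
W(V) = 1 - 10/V
45*0 - W(9) = 45*0 - (-10 + 9)/9 = 0 - (-1)/9 = 0 - 1*(-⅑) = 0 + ⅑ = ⅑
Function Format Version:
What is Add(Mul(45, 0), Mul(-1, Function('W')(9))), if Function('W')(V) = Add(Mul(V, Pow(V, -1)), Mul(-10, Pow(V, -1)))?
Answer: Rational(1, 9) ≈ 0.11111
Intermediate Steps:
Function('W')(V) = Add(1, Mul(-10, Pow(V, -1)))
Add(Mul(45, 0), Mul(-1, Function('W')(9))) = Add(Mul(45, 0), Mul(-1, Mul(Pow(9, -1), Add(-10, 9)))) = Add(0, Mul(-1, Mul(Rational(1, 9), -1))) = Add(0, Mul(-1, Rational(-1, 9))) = Add(0, Rational(1, 9)) = Rational(1, 9)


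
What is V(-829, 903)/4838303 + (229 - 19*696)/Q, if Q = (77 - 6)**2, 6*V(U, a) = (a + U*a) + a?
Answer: -127002335977/48779770846 ≈ -2.6036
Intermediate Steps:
V(U, a) = a/3 + U*a/6 (V(U, a) = ((a + U*a) + a)/6 = (2*a + U*a)/6 = a/3 + U*a/6)
Q = 5041 (Q = 71**2 = 5041)
V(-829, 903)/4838303 + (229 - 19*696)/Q = ((1/6)*903*(2 - 829))/4838303 + (229 - 19*696)/5041 = ((1/6)*903*(-827))*(1/4838303) + (229 - 13224)*(1/5041) = -248927/2*1/4838303 - 12995*1/5041 = -248927/9676606 - 12995/5041 = -127002335977/48779770846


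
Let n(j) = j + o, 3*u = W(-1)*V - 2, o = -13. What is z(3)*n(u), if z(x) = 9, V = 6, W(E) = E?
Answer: -141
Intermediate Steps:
u = -8/3 (u = (-1*6 - 2)/3 = (-6 - 2)/3 = (⅓)*(-8) = -8/3 ≈ -2.6667)
n(j) = -13 + j (n(j) = j - 13 = -13 + j)
z(3)*n(u) = 9*(-13 - 8/3) = 9*(-47/3) = -141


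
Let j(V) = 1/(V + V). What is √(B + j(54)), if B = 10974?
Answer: √3555579/18 ≈ 104.76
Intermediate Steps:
j(V) = 1/(2*V)
√(B + j(54)) = √(10974 + (½)/54) = √(10974 + (½)*(1/54)) = √(10974 + 1/108) = √(1185193/108) = √3555579/18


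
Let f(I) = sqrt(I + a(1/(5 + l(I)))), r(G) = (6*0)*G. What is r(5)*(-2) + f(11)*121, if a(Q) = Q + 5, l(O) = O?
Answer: 121*sqrt(257)/4 ≈ 484.94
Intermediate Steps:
r(G) = 0 (r(G) = 0*G = 0)
a(Q) = 5 + Q
f(I) = sqrt(5 + I + 1/(5 + I)) (f(I) = sqrt(I + (5 + 1/(5 + I))) = sqrt(5 + I + 1/(5 + I)))
r(5)*(-2) + f(11)*121 = 0*(-2) + sqrt((26 + 11**2 + 10*11)/(5 + 11))*121 = 0 + sqrt((26 + 121 + 110)/16)*121 = 0 + sqrt((1/16)*257)*121 = 0 + sqrt(257/16)*121 = 0 + (sqrt(257)/4)*121 = 0 + 121*sqrt(257)/4 = 121*sqrt(257)/4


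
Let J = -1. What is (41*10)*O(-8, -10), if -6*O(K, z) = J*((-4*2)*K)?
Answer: 13120/3 ≈ 4373.3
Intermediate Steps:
O(K, z) = -4*K/3 (O(K, z) = -(-1)*(-4*2)*K/6 = -(-1)*(-8*K)/6 = -4*K/3)
(41*10)*O(-8, -10) = (41*10)*(-4/3*(-8)) = 410*(32/3) = 13120/3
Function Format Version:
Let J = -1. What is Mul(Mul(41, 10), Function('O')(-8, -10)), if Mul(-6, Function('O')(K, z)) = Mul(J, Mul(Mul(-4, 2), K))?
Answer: Rational(13120, 3) ≈ 4373.3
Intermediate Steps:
Function('O')(K, z) = Mul(Rational(-4, 3), K) (Function('O')(K, z) = Mul(Rational(-1, 6), Mul(-1, Mul(Mul(-4, 2), K))) = Mul(Rational(-1, 6), Mul(-1, Mul(-8, K))) = Mul(Rational(-1, 6), Mul(8, K)) = Mul(Rational(-4, 3), K))
Mul(Mul(41, 10), Function('O')(-8, -10)) = Mul(Mul(41, 10), Mul(Rational(-4, 3), -8)) = Mul(410, Rational(32, 3)) = Rational(13120, 3)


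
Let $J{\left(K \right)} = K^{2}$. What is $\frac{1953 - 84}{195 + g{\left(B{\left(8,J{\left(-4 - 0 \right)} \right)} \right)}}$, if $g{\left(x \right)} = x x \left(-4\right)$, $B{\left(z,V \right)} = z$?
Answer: $- \frac{1869}{61} \approx -30.639$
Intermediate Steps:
$g{\left(x \right)} = - 4 x^{2}$ ($g{\left(x \right)} = x^{2} \left(-4\right) = - 4 x^{2}$)
$\frac{1953 - 84}{195 + g{\left(B{\left(8,J{\left(-4 - 0 \right)} \right)} \right)}} = \frac{1953 - 84}{195 - 4 \cdot 8^{2}} = \frac{1953 - 84}{195 - 256} = \frac{1869}{195 - 256} = \frac{1869}{-61} = 1869 \left(- \frac{1}{61}\right) = - \frac{1869}{61}$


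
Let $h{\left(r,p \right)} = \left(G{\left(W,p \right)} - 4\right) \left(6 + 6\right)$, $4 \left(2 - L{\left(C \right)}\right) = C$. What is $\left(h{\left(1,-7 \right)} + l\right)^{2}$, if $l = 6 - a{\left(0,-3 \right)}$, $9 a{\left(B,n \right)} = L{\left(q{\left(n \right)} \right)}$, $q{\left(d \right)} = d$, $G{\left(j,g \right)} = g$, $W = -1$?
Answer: $\frac{20675209}{1296} \approx 15953.0$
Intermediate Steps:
$L{\left(C \right)} = 2 - \frac{C}{4}$
$a{\left(B,n \right)} = \frac{2}{9} - \frac{n}{36}$ ($a{\left(B,n \right)} = \frac{2 - \frac{n}{4}}{9} = \frac{2}{9} - \frac{n}{36}$)
$h{\left(r,p \right)} = -48 + 12 p$ ($h{\left(r,p \right)} = \left(p - 4\right) \left(6 + 6\right) = \left(-4 + p\right) 12 = -48 + 12 p$)
$l = \frac{205}{36}$ ($l = 6 - \left(\frac{2}{9} - - \frac{1}{12}\right) = 6 - \left(\frac{2}{9} + \frac{1}{12}\right) = 6 - \frac{11}{36} = \frac{205}{36} \approx 5.6944$)
$\left(h{\left(1,-7 \right)} + l\right)^{2} = \left(\left(-48 + 12 \left(-7\right)\right) + \frac{205}{36}\right)^{2} = \left(\left(-48 - 84\right) + \frac{205}{36}\right)^{2} = \left(-132 + \frac{205}{36}\right)^{2} = \left(- \frac{4547}{36}\right)^{2} = \frac{20675209}{1296}$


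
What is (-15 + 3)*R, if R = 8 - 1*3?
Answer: -60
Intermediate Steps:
R = 5 (R = 8 - 3 = 5)
(-15 + 3)*R = (-15 + 3)*5 = -12*5 = -60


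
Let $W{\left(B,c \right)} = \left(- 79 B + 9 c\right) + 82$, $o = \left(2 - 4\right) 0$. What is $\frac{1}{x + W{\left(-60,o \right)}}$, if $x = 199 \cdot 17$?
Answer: $\frac{1}{8205} \approx 0.00012188$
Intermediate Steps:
$o = 0$ ($o = \left(-2\right) 0 = 0$)
$W{\left(B,c \right)} = 82 - 79 B + 9 c$
$x = 3383$
$\frac{1}{x + W{\left(-60,o \right)}} = \frac{1}{3383 + \left(82 - -4740 + 9 \cdot 0\right)} = \frac{1}{3383 + \left(82 + 4740 + 0\right)} = \frac{1}{3383 + 4822} = \frac{1}{8205}$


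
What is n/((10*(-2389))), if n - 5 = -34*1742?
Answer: 59223/23890 ≈ 2.4790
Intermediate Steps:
n = -59223 (n = 5 - 34*1742 = 5 - 59228 = -59223)
n/((10*(-2389))) = -59223/(10*(-2389)) = -59223/(-23890) = -59223*(-1/23890) = 59223/23890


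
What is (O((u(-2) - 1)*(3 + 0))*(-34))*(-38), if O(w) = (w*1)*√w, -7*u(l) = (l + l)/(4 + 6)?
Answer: -383724*I*√385/1225 ≈ -6146.3*I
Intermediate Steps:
u(l) = -l/35 (u(l) = -(l + l)/(7*(4 + 6)) = -2*l/(7*10) = -l/35)
O(w) = w^(3/2) (O(w) = w*√w = w^(3/2))
(O((u(-2) - 1)*(3 + 0))*(-34))*(-38) = (((-1/35*(-2) - 1)*(3 + 0))^(3/2)*(-34))*(-38) = (((2/35 - 1)*3)^(3/2)*(-34))*(-38) = ((-33/35*3)^(3/2)*(-34))*(-38) = ((-99/35)^(3/2)*(-34))*(-38) = (-297*I*√385/1225*(-34))*(-38) = (10098*I*√385/1225)*(-38) = -383724*I*√385/1225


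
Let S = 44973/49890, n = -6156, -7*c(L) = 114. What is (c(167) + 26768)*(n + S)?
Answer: -9584002588359/58205 ≈ -1.6466e+8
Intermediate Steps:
c(L) = -114/7 (c(L) = -⅐*114 = -114/7)
S = 14991/16630 (S = 44973*(1/49890) = 14991/16630 ≈ 0.90144)
(c(167) + 26768)*(n + S) = (-114/7 + 26768)*(-6156 + 14991/16630) = (187262/7)*(-102359289/16630) = -9584002588359/58205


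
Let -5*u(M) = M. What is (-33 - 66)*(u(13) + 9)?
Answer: -3168/5 ≈ -633.60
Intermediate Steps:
u(M) = -M/5
(-33 - 66)*(u(13) + 9) = (-33 - 66)*(-⅕*13 + 9) = -99*(-13/5 + 9) = -99*32/5 = -3168/5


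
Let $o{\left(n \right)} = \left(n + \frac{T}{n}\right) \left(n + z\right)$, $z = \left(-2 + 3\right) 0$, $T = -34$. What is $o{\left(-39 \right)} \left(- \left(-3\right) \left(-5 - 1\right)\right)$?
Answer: $-26766$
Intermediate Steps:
$z = 0$ ($z = 1 \cdot 0 = 0$)
$o{\left(n \right)} = n \left(n - \frac{34}{n}\right)$ ($o{\left(n \right)} = \left(n - \frac{34}{n}\right) \left(n + 0\right) = \left(n - \frac{34}{n}\right) n = n \left(n - \frac{34}{n}\right)$)
$o{\left(-39 \right)} \left(- \left(-3\right) \left(-5 - 1\right)\right) = \left(-34 + \left(-39\right)^{2}\right) \left(- \left(-3\right) \left(-5 - 1\right)\right) = \left(-34 + 1521\right) \left(- \left(-3\right) \left(-6\right)\right) = 1487 \left(\left(-1\right) 18\right) = 1487 \left(-18\right) = -26766$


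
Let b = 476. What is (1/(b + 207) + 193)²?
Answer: 17376512400/466489 ≈ 37250.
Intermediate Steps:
(1/(b + 207) + 193)² = (1/(476 + 207) + 193)² = (1/683 + 193)² = (131820/683)² = 17376512400/466489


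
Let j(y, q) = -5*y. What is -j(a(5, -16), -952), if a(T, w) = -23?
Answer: -115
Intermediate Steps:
-j(a(5, -16), -952) = -(-5)*(-23) = -1*115 = -115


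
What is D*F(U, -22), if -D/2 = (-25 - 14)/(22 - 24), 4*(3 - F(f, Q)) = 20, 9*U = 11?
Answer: 78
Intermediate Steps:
U = 11/9 (U = (⅑)*11 = 11/9 ≈ 1.2222)
F(f, Q) = -2 (F(f, Q) = 3 - ¼*20 = 3 - 5 = -2)
D = -39 (D = -2*(-25 - 14)/(22 - 24) = -(-78)/(-2) = -(-78)*(-1)/2 = -2*39/2 = -39)
D*F(U, -22) = -39*(-2) = 78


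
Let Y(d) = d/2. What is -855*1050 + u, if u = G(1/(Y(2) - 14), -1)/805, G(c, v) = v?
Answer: -722688751/805 ≈ -8.9775e+5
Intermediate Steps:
Y(d) = d/2 (Y(d) = d*(1/2) = d/2)
u = -1/805 ≈ -0.0012422
-855*1050 + u = -855*1050 - 1/805 = -897750 - 1/805 = -722688751/805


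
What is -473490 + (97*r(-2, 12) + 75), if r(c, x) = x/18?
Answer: -1420051/3 ≈ -4.7335e+5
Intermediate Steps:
r(c, x) = x/18 (r(c, x) = x*(1/18) = x/18)
-473490 + (97*r(-2, 12) + 75) = -473490 + (97*((1/18)*12) + 75) = -473490 + (97*(⅔) + 75) = -473490 + (194/3 + 75) = -473490 + 419/3 = -1420051/3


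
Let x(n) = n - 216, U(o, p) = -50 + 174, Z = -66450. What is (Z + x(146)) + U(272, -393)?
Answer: -66396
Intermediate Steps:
U(o, p) = 124
x(n) = -216 + n
(Z + x(146)) + U(272, -393) = (-66450 + (-216 + 146)) + 124 = (-66450 - 70) + 124 = -66520 + 124 = -66396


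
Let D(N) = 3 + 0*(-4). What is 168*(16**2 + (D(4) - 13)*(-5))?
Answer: 51408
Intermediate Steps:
D(N) = 3 (D(N) = 3 + 0 = 3)
168*(16**2 + (D(4) - 13)*(-5)) = 168*(16**2 + (3 - 13)*(-5)) = 168*(256 - 10*(-5)) = 168*(256 + 50) = 168*306 = 51408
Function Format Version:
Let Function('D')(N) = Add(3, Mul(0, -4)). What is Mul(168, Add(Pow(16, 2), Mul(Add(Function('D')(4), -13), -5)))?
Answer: 51408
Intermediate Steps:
Function('D')(N) = 3 (Function('D')(N) = Add(3, 0) = 3)
Mul(168, Add(Pow(16, 2), Mul(Add(Function('D')(4), -13), -5))) = Mul(168, Add(Pow(16, 2), Mul(Add(3, -13), -5))) = Mul(168, Add(256, Mul(-10, -5))) = Mul(168, Add(256, 50)) = Mul(168, 306) = 51408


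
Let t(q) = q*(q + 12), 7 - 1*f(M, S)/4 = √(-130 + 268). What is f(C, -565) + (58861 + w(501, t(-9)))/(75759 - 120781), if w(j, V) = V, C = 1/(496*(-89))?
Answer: 600891/22511 - 4*√138 ≈ -20.296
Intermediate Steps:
C = -1/44144 (C = (1/496)*(-1/89) = -1/44144 ≈ -2.2653e-5)
f(M, S) = 28 - 4*√138 (f(M, S) = 28 - 4*√(-130 + 268) = 28 - 4*√138)
t(q) = q*(12 + q)
f(C, -565) + (58861 + w(501, t(-9)))/(75759 - 120781) = (28 - 4*√138) + (58861 - 9*(12 - 9))/(75759 - 120781) = (28 - 4*√138) + (58861 - 9*3)/(-45022) = (28 - 4*√138) + (58861 - 27)*(-1/45022) = (28 - 4*√138) + 58834*(-1/45022) = (28 - 4*√138) - 29417/22511 = 600891/22511 - 4*√138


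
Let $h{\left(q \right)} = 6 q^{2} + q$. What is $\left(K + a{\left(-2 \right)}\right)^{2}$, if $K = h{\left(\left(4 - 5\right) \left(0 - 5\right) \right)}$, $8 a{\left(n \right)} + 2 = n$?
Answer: $\frac{95481}{4} \approx 23870.0$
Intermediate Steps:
$h{\left(q \right)} = q + 6 q^{2}$
$a{\left(n \right)} = - \frac{1}{4} + \frac{n}{8}$
$K = 155$ ($K = \left(4 - 5\right) \left(0 - 5\right) \left(1 + 6 \left(4 - 5\right) \left(0 - 5\right)\right) = \left(-1\right) \left(-5\right) \left(1 + 6 \left(\left(-1\right) \left(-5\right)\right)\right) = 5 \left(1 + 6 \cdot 5\right) = 5 \left(1 + 30\right) = 5 \cdot 31 = 155$)
$\left(K + a{\left(-2 \right)}\right)^{2} = \left(155 + \left(- \frac{1}{4} + \frac{1}{8} \left(-2\right)\right)\right)^{2} = \left(155 - \frac{1}{2}\right)^{2} = \left(\frac{309}{2}\right)^{2} = \frac{95481}{4}$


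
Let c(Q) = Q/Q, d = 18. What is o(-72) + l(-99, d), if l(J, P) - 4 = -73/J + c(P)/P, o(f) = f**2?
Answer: 1027381/198 ≈ 5188.8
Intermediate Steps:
c(Q) = 1
l(J, P) = 4 + 1/P - 73/J (l(J, P) = 4 + (-73/J + 1/P) = 4 + (1/P - 73/J) = 4 + 1/P - 73/J)
o(-72) + l(-99, d) = (-72)**2 + (4 + 1/18 - 73/(-99)) = 5184 + (4 + 1/18 - 73*(-1/99)) = 5184 + (4 + 1/18 + 73/99) = 5184 + 949/198 = 1027381/198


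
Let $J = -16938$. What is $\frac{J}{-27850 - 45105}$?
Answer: $\frac{16938}{72955} \approx 0.23217$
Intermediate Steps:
$\frac{J}{-27850 - 45105} = - \frac{16938}{-27850 - 45105} = - \frac{16938}{-72955} = \left(-16938\right) \left(- \frac{1}{72955}\right) = \frac{16938}{72955}$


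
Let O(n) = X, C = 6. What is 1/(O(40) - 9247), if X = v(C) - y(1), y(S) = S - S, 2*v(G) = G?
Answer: -1/9244 ≈ -0.00010818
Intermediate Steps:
v(G) = G/2
y(S) = 0
X = 3 (X = (½)*6 - 1*0 = 3 + 0 = 3)
O(n) = 3
1/(O(40) - 9247) = 1/(3 - 9247) = 1/(-9244) = -1/9244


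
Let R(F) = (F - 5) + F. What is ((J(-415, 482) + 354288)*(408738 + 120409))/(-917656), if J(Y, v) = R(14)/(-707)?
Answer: -132541583491171/648782792 ≈ -2.0429e+5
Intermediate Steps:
R(F) = -5 + 2*F (R(F) = (-5 + F) + F = -5 + 2*F)
J(Y, v) = -23/707 (J(Y, v) = (-5 + 2*14)/(-707) = (-5 + 28)*(-1/707) = 23*(-1/707) = -23/707)
((J(-415, 482) + 354288)*(408738 + 120409))/(-917656) = ((-23/707 + 354288)*(408738 + 120409))/(-917656) = ((250481593/707)*529147)*(-1/917656) = (132541583491171/707)*(-1/917656) = -132541583491171/648782792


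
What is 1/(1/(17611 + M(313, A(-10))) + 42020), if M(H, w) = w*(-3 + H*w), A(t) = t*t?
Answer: 3147311/132250008221 ≈ 2.3798e-5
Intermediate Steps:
A(t) = t²
1/(1/(17611 + M(313, A(-10))) + 42020) = 1/(1/(17611 + (-10)²*(-3 + 313*(-10)²)) + 42020) = 1/(1/(17611 + 100*(-3 + 313*100)) + 42020) = 1/(1/(17611 + 100*(-3 + 31300)) + 42020) = 1/(1/(17611 + 100*31297) + 42020) = 1/(1/(17611 + 3129700) + 42020) = 1/(1/3147311 + 42020) = 1/(132250008221/3147311) = 3147311/132250008221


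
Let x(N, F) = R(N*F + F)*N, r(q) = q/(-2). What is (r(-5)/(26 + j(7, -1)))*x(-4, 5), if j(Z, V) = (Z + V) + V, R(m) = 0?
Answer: 0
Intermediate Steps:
r(q) = -q/2 (r(q) = q*(-1/2) = -q/2)
x(N, F) = 0 (x(N, F) = 0*N = 0)
j(Z, V) = Z + 2*V (j(Z, V) = (V + Z) + V = Z + 2*V)
(r(-5)/(26 + j(7, -1)))*x(-4, 5) = ((-1/2*(-5))/(26 + (7 + 2*(-1))))*0 = (5/(2*(26 + (7 - 2))))*0 = (5/(2*(26 + 5)))*0 = ((5/2)/31)*0 = ((5/2)*(1/31))*0 = (5/62)*0 = 0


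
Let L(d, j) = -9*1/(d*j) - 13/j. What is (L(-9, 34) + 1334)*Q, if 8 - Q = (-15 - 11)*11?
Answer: 6665568/17 ≈ 3.9209e+5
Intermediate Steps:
L(d, j) = -13/j - 9/(d*j) (L(d, j) = -9*1/(d*j) - 13/j = -9/(d*j) - 13/j = -13/j - 9/(d*j))
Q = 294 (Q = 8 - (-15 - 11)*11 = 8 - (-26)*11 = 8 - 1*(-286) = 8 + 286 = 294)
(L(-9, 34) + 1334)*Q = ((-9 - 13*(-9))/(-9*34) + 1334)*294 = (-1/9*1/34*(-9 + 117) + 1334)*294 = (-1/9*1/34*108 + 1334)*294 = (-6/17 + 1334)*294 = (22672/17)*294 = 6665568/17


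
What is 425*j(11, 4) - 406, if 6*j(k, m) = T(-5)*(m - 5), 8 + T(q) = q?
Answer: 3089/6 ≈ 514.83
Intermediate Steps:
T(q) = -8 + q
j(k, m) = 65/6 - 13*m/6 (j(k, m) = ((-8 - 5)*(m - 5))/6 = (-13*(-5 + m))/6 = (65 - 13*m)/6 = 65/6 - 13*m/6)
425*j(11, 4) - 406 = 425*(65/6 - 13/6*4) - 406 = 425*(65/6 - 26/3) - 406 = 425*(13/6) - 406 = 5525/6 - 406 = 3089/6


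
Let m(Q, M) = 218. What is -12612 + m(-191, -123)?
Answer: -12394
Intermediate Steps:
-12612 + m(-191, -123) = -12612 + 218 = -12394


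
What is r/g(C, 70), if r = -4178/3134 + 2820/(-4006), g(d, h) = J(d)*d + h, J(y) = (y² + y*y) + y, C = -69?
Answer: 6393737/2047019989087 ≈ 3.1234e-6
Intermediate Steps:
J(y) = y + 2*y² (J(y) = (y² + y²) + y = 2*y² + y = y + 2*y²)
g(d, h) = h + d²*(1 + 2*d) (g(d, h) = (d*(1 + 2*d))*d + h = d²*(1 + 2*d) + h = h + d²*(1 + 2*d))
r = -6393737/3138701 (r = -4178*1/3134 + 2820*(-1/4006) = -2089/1567 - 1410/2003 = -6393737/3138701 ≈ -2.0371)
r/g(C, 70) = -6393737/(3138701*(70 + (-69)²*(1 + 2*(-69)))) = -6393737/(3138701*(70 + 4761*(1 - 138))) = -6393737/(3138701*(70 + 4761*(-137))) = -6393737/(3138701*(70 - 652257)) = -6393737/3138701/(-652187) = -6393737/3138701*(-1/652187) = 6393737/2047019989087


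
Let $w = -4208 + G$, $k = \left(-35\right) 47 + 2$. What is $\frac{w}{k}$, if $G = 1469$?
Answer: $\frac{2739}{1643} \approx 1.6671$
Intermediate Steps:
$k = -1643$ ($k = -1645 + 2 = -1643$)
$w = -2739$ ($w = -4208 + 1469 = -2739$)
$\frac{w}{k} = - \frac{2739}{-1643} = \left(-2739\right) \left(- \frac{1}{1643}\right) = \frac{2739}{1643}$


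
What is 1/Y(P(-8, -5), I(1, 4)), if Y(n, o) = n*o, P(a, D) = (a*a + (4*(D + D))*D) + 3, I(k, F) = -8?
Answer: -1/2136 ≈ -0.00046816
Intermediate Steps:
P(a, D) = 3 + a² + 8*D² (P(a, D) = (a² + (4*(2*D))*D) + 3 = (a² + (8*D)*D) + 3 = (a² + 8*D²) + 3 = 3 + a² + 8*D²)
1/Y(P(-8, -5), I(1, 4)) = 1/((3 + (-8)² + 8*(-5)²)*(-8)) = 1/((3 + 64 + 8*25)*(-8)) = 1/((3 + 64 + 200)*(-8)) = 1/(267*(-8)) = 1/(-2136) = -1/2136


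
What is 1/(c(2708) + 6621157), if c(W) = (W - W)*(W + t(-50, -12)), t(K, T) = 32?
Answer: 1/6621157 ≈ 1.5103e-7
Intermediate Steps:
c(W) = 0 (c(W) = (W - W)*(W + 32) = 0*(32 + W) = 0)
1/(c(2708) + 6621157) = 1/(0 + 6621157) = 1/6621157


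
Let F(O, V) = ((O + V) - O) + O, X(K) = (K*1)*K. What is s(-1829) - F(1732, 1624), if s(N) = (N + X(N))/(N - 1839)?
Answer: -3913305/917 ≈ -4267.5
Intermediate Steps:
X(K) = K² (X(K) = K*K = K²)
s(N) = (N + N²)/(-1839 + N) (s(N) = (N + N²)/(N - 1839) = (N + N²)/(-1839 + N))
F(O, V) = O + V (F(O, V) = V + O = O + V)
s(-1829) - F(1732, 1624) = -1829*(1 - 1829)/(-1839 - 1829) - (1732 + 1624) = -1829*(-1828)/(-3668) - 1*3356 = -1829*(-1/3668)*(-1828) - 3356 = -835853/917 - 3356 = -3913305/917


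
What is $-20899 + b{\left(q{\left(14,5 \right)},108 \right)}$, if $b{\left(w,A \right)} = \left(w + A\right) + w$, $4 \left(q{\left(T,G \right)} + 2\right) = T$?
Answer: $-20788$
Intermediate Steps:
$q{\left(T,G \right)} = -2 + \frac{T}{4}$
$b{\left(w,A \right)} = A + 2 w$ ($b{\left(w,A \right)} = \left(A + w\right) + w = A + 2 w$)
$-20899 + b{\left(q{\left(14,5 \right)},108 \right)} = -20899 + \left(108 + 2 \left(-2 + \frac{1}{4} \cdot 14\right)\right) = -20899 + \left(108 + 2 \left(-2 + \frac{7}{2}\right)\right) = -20899 + \left(108 + 2 \cdot \frac{3}{2}\right) = -20899 + \left(108 + 3\right) = -20899 + 111 = -20788$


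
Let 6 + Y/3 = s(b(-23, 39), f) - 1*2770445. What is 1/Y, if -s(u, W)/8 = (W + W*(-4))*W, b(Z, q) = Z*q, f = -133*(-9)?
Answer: 1/94850895 ≈ 1.0543e-8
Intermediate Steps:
f = 1197
s(u, W) = 24*W² (s(u, W) = -8*(W + W*(-4))*W = -8*(W - 4*W)*W = -8*(-3*W)*W = -(-24)*W² = 24*W²)
Y = 94850895 (Y = -18 + 3*(24*1197² - 1*2770445) = -18 + 3*(24*1432809 - 2770445) = -18 + 3*(34387416 - 2770445) = -18 + 3*31616971 = -18 + 94850913 = 94850895)
1/Y = 1/94850895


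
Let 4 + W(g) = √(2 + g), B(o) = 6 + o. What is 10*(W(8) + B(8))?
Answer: 100 + 10*√10 ≈ 131.62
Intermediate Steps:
W(g) = -4 + √(2 + g)
10*(W(8) + B(8)) = 10*((-4 + √(2 + 8)) + (6 + 8)) = 10*((-4 + √10) + 14) = 10*(10 + √10) = 100 + 10*√10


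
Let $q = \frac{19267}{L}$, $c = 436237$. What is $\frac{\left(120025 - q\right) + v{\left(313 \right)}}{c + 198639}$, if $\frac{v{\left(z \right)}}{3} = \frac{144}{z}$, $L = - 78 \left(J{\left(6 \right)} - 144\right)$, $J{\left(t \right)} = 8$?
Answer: $\frac{398518039685}{2107981322304} \approx 0.18905$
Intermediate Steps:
$L = 10608$ ($L = - 78 \left(8 - 144\right) = \left(-78\right) \left(-136\right) = 10608$)
$q = \frac{19267}{10608} \approx 1.8163$
$v{\left(z \right)} = \frac{432}{z}$ ($v{\left(z \right)} = 3 \frac{144}{z} = \frac{432}{z}$)
$\frac{\left(120025 - q\right) + v{\left(313 \right)}}{c + 198639} = \frac{\left(120025 - \frac{19267}{10608}\right) + \frac{432}{313}}{436237 + 198639} = \frac{\left(120025 - \frac{19267}{10608}\right) + 432 \cdot \frac{1}{313}}{634876} = \left(\frac{1273205933}{10608} + \frac{432}{313}\right) \frac{1}{634876} = \frac{398518039685}{3320304} \cdot \frac{1}{634876} = \frac{398518039685}{2107981322304}$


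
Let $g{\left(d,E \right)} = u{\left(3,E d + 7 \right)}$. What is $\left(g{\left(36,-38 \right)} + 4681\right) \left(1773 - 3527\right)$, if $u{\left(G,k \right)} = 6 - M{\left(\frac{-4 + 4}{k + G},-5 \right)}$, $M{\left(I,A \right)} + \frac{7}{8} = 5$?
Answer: $- \frac{32855051}{4} \approx -8.2138 \cdot 10^{6}$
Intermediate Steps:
$M{\left(I,A \right)} = \frac{33}{8}$ ($M{\left(I,A \right)} = - \frac{7}{8} + 5 = \frac{33}{8}$)
$u{\left(G,k \right)} = \frac{15}{8}$ ($u{\left(G,k \right)} = 6 - \frac{33}{8} = \frac{15}{8}$)
$g{\left(d,E \right)} = \frac{15}{8}$
$\left(g{\left(36,-38 \right)} + 4681\right) \left(1773 - 3527\right) = \left(\frac{15}{8} + 4681\right) \left(1773 - 3527\right) = \frac{37463}{8} \left(-1754\right) = - \frac{32855051}{4}$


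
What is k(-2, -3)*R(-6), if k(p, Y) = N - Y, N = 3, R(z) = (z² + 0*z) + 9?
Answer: 270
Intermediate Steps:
R(z) = 9 + z² (R(z) = (z² + 0) + 9 = z² + 9 = 9 + z²)
k(p, Y) = 3 - Y
k(-2, -3)*R(-6) = (3 - 1*(-3))*(9 + (-6)²) = (3 + 3)*(9 + 36) = 6*45 = 270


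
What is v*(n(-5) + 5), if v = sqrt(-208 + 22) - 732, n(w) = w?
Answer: 0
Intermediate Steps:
v = -732 + I*sqrt(186) (v = sqrt(-186) - 732 = I*sqrt(186) - 732 = -732 + I*sqrt(186) ≈ -732.0 + 13.638*I)
v*(n(-5) + 5) = (-732 + I*sqrt(186))*(-5 + 5) = (-732 + I*sqrt(186))*0 = 0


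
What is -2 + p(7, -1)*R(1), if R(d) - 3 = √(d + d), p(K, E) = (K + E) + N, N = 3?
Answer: 25 + 9*√2 ≈ 37.728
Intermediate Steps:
p(K, E) = 3 + E + K (p(K, E) = (K + E) + 3 = (E + K) + 3 = 3 + E + K)
R(d) = 3 + √2*√d (R(d) = 3 + √(d + d) = 3 + √(2*d) = 3 + √2*√d)
-2 + p(7, -1)*R(1) = -2 + (3 - 1 + 7)*(3 + √2*√1) = -2 + 9*(3 + √2*1) = -2 + 9*(3 + √2) = -2 + (27 + 9*√2) = 25 + 9*√2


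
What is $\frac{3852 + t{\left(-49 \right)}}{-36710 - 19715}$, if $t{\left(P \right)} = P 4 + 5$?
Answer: $- \frac{3661}{56425} \approx -0.064883$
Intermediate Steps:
$t{\left(P \right)} = 5 + 4 P$ ($t{\left(P \right)} = 4 P + 5 = 5 + 4 P$)
$\frac{3852 + t{\left(-49 \right)}}{-36710 - 19715} = \frac{3852 + \left(5 + 4 \left(-49\right)\right)}{-36710 - 19715} = \frac{3852 + \left(5 - 196\right)}{-56425} = \left(3852 - 191\right) \left(- \frac{1}{56425}\right) = 3661 \left(- \frac{1}{56425}\right) = - \frac{3661}{56425}$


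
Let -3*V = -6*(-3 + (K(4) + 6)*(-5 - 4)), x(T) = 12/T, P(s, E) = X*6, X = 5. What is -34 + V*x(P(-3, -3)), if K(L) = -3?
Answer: -58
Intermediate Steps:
P(s, E) = 30 (P(s, E) = 5*6 = 30)
V = -60 (V = -(-2)*(-3 + (-3 + 6)*(-5 - 4)) = -(-2)*(-3 + 3*(-9)) = -(-2)*(-3 - 27) = -(-2)*(-30) = -⅓*180 = -60)
-34 + V*x(P(-3, -3)) = -34 - 720/30 = -34 - 60*⅖ = -34 - 24 = -58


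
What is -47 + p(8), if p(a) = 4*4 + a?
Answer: -23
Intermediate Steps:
p(a) = 16 + a
-47 + p(8) = -47 + (16 + 8) = -47 + 24 = -23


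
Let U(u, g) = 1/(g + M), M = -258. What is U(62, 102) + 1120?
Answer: 174719/156 ≈ 1120.0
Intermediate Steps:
U(u, g) = 1/(-258 + g) (U(u, g) = 1/(g - 258) = 1/(-258 + g))
U(62, 102) + 1120 = 1/(-258 + 102) + 1120 = 1/(-156) + 1120 = -1/156 + 1120 = 174719/156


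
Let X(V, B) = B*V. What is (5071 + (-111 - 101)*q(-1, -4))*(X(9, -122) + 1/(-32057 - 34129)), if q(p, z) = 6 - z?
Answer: -214455747779/66186 ≈ -3.2402e+6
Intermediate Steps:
(5071 + (-111 - 101)*q(-1, -4))*(X(9, -122) + 1/(-32057 - 34129)) = (5071 + (-111 - 101)*(6 - 1*(-4)))*(-122*9 + 1/(-32057 - 34129)) = (5071 - 212*(6 + 4))*(-1098 + 1/(-66186)) = (5071 - 212*10)*(-1098 - 1/66186) = (5071 - 2120)*(-72672229/66186) = 2951*(-72672229/66186) = -214455747779/66186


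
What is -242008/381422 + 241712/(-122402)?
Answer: -30454134420/11671703911 ≈ -2.6092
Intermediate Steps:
-242008/381422 + 241712/(-122402) = -242008*1/381422 + 241712*(-1/122402) = -121004/190711 - 120856/61201 = -30454134420/11671703911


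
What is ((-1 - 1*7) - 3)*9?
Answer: -99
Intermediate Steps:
((-1 - 1*7) - 3)*9 = ((-1 - 7) - 3)*9 = (-8 - 3)*9 = -11*9 = -99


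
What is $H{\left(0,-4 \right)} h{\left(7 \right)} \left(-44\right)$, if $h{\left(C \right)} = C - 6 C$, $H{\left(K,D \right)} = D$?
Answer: $-6160$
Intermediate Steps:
$h{\left(C \right)} = - 5 C$ ($h{\left(C \right)} = C - 6 C = - 5 C$)
$H{\left(0,-4 \right)} h{\left(7 \right)} \left(-44\right) = - 4 \left(\left(-5\right) 7\right) \left(-44\right) = \left(-4\right) \left(-35\right) \left(-44\right) = 140 \left(-44\right) = -6160$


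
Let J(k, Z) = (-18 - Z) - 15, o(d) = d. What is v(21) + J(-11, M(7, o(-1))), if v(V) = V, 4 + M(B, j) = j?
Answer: -7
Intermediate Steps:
M(B, j) = -4 + j
J(k, Z) = -33 - Z
v(21) + J(-11, M(7, o(-1))) = 21 + (-33 - (-4 - 1)) = 21 + (-33 - 1*(-5)) = 21 + (-33 + 5) = 21 - 28 = -7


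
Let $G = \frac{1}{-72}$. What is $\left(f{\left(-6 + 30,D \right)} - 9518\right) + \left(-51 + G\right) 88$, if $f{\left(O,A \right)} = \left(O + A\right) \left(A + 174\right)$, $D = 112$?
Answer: $\frac{223999}{9} \approx 24889.0$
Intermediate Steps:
$G = - \frac{1}{72} \approx -0.013889$
$f{\left(O,A \right)} = \left(174 + A\right) \left(A + O\right)$ ($f{\left(O,A \right)} = \left(A + O\right) \left(174 + A\right) = \left(174 + A\right) \left(A + O\right)$)
$\left(f{\left(-6 + 30,D \right)} - 9518\right) + \left(-51 + G\right) 88 = \left(\left(112^{2} + 174 \cdot 112 + 174 \left(-6 + 30\right) + 112 \left(-6 + 30\right)\right) - 9518\right) + \left(-51 - \frac{1}{72}\right) 88 = \left(\left(12544 + 19488 + 174 \cdot 24 + 112 \cdot 24\right) - 9518\right) - \frac{40403}{9} = \left(\left(12544 + 19488 + 4176 + 2688\right) - 9518\right) - \frac{40403}{9} = \left(38896 - 9518\right) - \frac{40403}{9} = 29378 - \frac{40403}{9} = \frac{223999}{9}$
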